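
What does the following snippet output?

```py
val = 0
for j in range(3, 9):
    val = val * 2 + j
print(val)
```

246

j=3: val = 0*2+3 = 3
j=4: val = 3*2+4 = 10
j=5: val = 10*2+5 = 25
j=6: val = 25*2+6 = 56
j=7: val = 56*2+7 = 119
j=8: val = 119*2+8 = 246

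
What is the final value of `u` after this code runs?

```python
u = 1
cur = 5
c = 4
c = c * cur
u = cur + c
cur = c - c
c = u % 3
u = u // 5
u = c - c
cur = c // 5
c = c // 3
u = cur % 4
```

0

c = 4*5 = 20
u = 5+20 = 25
cur = 20-20 = 0
c = 25%3 = 1
u = 25//5 = 5
u = 1-1 = 0
cur = 1//5 = 0
c = 1//3 = 0
u = 0%4 = 0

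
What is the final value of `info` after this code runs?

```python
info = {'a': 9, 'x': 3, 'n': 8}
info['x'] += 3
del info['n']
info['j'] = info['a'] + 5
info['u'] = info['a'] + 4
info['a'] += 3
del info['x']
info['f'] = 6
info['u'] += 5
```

{'a': 12, 'j': 14, 'u': 18, 'f': 6}

info['x'] = 3+3 = 6 → {'a': 9, 'x': 6, 'n': 8}
del 'n' → {'a': 9, 'x': 6}
info['j'] = info['a']+5 = 14 → {'a': 9, 'x': 6, 'j': 14}
info['u'] = info['a']+4 = 13 → {'a': 9, 'x': 6, 'j': 14, 'u': 13}
info['a'] = 9+3 = 12 → {'a': 12, 'x': 6, 'j': 14, 'u': 13}
del 'x' → {'a': 12, 'j': 14, 'u': 13}
info['f'] = 6 → {'a': 12, 'j': 14, 'u': 13, 'f': 6}
info['u'] = 13+5 = 18 → {'a': 12, 'j': 14, 'u': 18, 'f': 6}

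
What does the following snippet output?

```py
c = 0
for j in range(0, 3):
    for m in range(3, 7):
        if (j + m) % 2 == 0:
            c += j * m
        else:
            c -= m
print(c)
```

j=0,m=3: odd sum, c = 0-3 = -3
j=0,m=4: even sum, c = (-3)+0 = -3
j=0,m=5: odd sum, c = (-3)-5 = -8
j=0,m=6: even sum, c = (-8)+0 = -8
j=1,m=3: even sum, c = (-8)+3 = -5
j=1,m=4: odd sum, c = (-5)-4 = -9
j=1,m=5: even sum, c = (-9)+5 = -4
j=1,m=6: odd sum, c = (-4)-6 = -10
j=2,m=3: odd sum, c = (-10)-3 = -13
j=2,m=4: even sum, c = (-13)+8 = -5
j=2,m=5: odd sum, c = (-5)-5 = -10
j=2,m=6: even sum, c = (-10)+12 = 2

2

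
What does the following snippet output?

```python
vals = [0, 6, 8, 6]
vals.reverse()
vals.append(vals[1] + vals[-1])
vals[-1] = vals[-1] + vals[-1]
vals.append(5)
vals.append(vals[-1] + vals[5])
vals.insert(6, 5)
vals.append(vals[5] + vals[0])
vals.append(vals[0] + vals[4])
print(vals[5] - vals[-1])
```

reverse → [6, 8, 6, 0]
append vals[1]+vals[-1] = 8+0 = 8 → [6, 8, 6, 0, 8]
vals[-1] = vals[-1]+vals[-1] = 8+8 = 16 → [6, 8, 6, 0, 16]
append 5 → [6, 8, 6, 0, 16, 5]
append vals[-1]+vals[5] = 5+5 = 10 → [6, 8, 6, 0, 16, 5, 10]
insert 5 at 6 → [6, 8, 6, 0, 16, 5, 5, 10]
append vals[5]+vals[0] = 5+6 = 11 → [6, 8, 6, 0, 16, 5, 5, 10, 11]
append vals[0]+vals[4] = 6+16 = 22 → [6, 8, 6, 0, 16, 5, 5, 10, 11, 22]
vals[5]-vals[-1] = 5-22 = -17

-17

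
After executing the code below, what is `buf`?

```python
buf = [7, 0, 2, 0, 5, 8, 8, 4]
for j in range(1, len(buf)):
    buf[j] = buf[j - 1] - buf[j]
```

[7, 7, 5, 5, 0, -8, -16, -20]

j=1: buf[1] = 7-0 = 7 → [7, 7, 2, 0, 5, 8, 8, 4]
j=2: buf[2] = 7-2 = 5 → [7, 7, 5, 0, 5, 8, 8, 4]
j=3: buf[3] = 5-0 = 5 → [7, 7, 5, 5, 5, 8, 8, 4]
j=4: buf[4] = 5-5 = 0 → [7, 7, 5, 5, 0, 8, 8, 4]
j=5: buf[5] = 0-8 = -8 → [7, 7, 5, 5, 0, -8, 8, 4]
j=6: buf[6] = (-8)-8 = -16 → [7, 7, 5, 5, 0, -8, -16, 4]
j=7: buf[7] = (-16)-4 = -20 → [7, 7, 5, 5, 0, -8, -16, -20]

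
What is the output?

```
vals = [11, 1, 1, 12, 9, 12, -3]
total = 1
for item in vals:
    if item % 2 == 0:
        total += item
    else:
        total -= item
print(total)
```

6

item=11: not even, total = 1-11 = -10
item=1: not even, total = (-10)-1 = -11
item=1: not even, total = (-11)-1 = -12
item=12: even, total = (-12)+12 = 0
item=9: not even, total = 0-9 = -9
item=12: even, total = (-9)+12 = 3
item=-3: not even, total = 3-(-3) = 6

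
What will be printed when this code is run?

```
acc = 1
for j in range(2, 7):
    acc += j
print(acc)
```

21

j=2: acc = 1+2 = 3
j=3: acc = 3+3 = 6
j=4: acc = 6+4 = 10
j=5: acc = 10+5 = 15
j=6: acc = 15+6 = 21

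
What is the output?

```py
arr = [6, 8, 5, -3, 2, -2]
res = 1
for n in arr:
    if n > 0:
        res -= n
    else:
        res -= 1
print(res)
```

n=6: >0, res = 1-6 = -5
n=8: >0, res = (-5)-8 = -13
n=5: >0, res = (-13)-5 = -18
n=-3: not >0, res = (-18)-1 = -19
n=2: >0, res = (-19)-2 = -21
n=-2: not >0, res = (-21)-1 = -22

-22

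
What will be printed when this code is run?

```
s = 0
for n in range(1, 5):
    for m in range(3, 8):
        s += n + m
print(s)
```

n=1,m=3: s = 0+4 = 4
n=1,m=4: s = 4+5 = 9
n=1,m=5: s = 9+6 = 15
n=1,m=6: s = 15+7 = 22
n=1,m=7: s = 22+8 = 30
n=2,m=3: s = 30+5 = 35
n=2,m=4: s = 35+6 = 41
n=2,m=5: s = 41+7 = 48
n=2,m=6: s = 48+8 = 56
n=2,m=7: s = 56+9 = 65
n=3,m=3: s = 65+6 = 71
n=3,m=4: s = 71+7 = 78
n=3,m=5: s = 78+8 = 86
n=3,m=6: s = 86+9 = 95
n=3,m=7: s = 95+10 = 105
n=4,m=3: s = 105+7 = 112
n=4,m=4: s = 112+8 = 120
n=4,m=5: s = 120+9 = 129
n=4,m=6: s = 129+10 = 139
n=4,m=7: s = 139+11 = 150

150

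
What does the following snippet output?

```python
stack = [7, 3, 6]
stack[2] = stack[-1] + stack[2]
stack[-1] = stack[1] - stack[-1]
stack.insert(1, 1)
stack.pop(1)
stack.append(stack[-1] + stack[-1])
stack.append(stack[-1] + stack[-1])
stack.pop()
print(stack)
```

stack[2] = stack[-1]+stack[2] = 6+6 = 12 → [7, 3, 12]
stack[-1] = stack[1]-stack[-1] = 3-12 = -9 → [7, 3, -9]
insert 1 at 1 → [7, 1, 3, -9]
pop(1) removes 1 → [7, 3, -9]
append stack[-1]+stack[-1] = (-9)+(-9) = -18 → [7, 3, -9, -18]
append stack[-1]+stack[-1] = (-18)+(-18) = -36 → [7, 3, -9, -18, -36]
pop() removes -36 → [7, 3, -9, -18]

[7, 3, -9, -18]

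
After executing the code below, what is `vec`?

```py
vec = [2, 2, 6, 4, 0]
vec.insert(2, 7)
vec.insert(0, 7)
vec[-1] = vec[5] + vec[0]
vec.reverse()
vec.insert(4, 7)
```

insert 7 at 2 → [2, 2, 7, 6, 4, 0]
insert 7 at 0 → [7, 2, 2, 7, 6, 4, 0]
vec[-1] = vec[5]+vec[0] = 4+7 = 11 → [7, 2, 2, 7, 6, 4, 11]
reverse → [11, 4, 6, 7, 2, 2, 7]
insert 7 at 4 → [11, 4, 6, 7, 7, 2, 2, 7]

[11, 4, 6, 7, 7, 2, 2, 7]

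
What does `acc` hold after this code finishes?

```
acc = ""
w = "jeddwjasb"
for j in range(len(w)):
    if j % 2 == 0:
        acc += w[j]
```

j=0: add 'j' → 'j'
j=1: skip
j=2: add 'd' → 'jd'
j=3: skip
j=4: add 'w' → 'jdw'
j=5: skip
j=6: add 'a' → 'jdwa'
j=7: skip
j=8: add 'b' → 'jdwab'

'jdwab'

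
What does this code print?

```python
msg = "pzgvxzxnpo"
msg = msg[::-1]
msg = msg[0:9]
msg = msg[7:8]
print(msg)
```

reverse → 'opnxzxvgzp'
slice [0:9] → 'opnxzxvgz'
slice [7:8] → 'g'

g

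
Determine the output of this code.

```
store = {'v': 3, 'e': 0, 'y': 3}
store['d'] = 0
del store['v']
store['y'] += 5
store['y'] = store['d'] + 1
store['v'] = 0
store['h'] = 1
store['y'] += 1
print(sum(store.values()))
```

3

store['d'] = 0 → {'v': 3, 'e': 0, 'y': 3, 'd': 0}
del 'v' → {'e': 0, 'y': 3, 'd': 0}
store['y'] = 3+5 = 8 → {'e': 0, 'y': 8, 'd': 0}
store['y'] = store['d']+1 = 1 → {'e': 0, 'y': 1, 'd': 0}
store['v'] = 0 → {'e': 0, 'y': 1, 'd': 0, 'v': 0}
store['h'] = 1 → {'e': 0, 'y': 1, 'd': 0, 'v': 0, 'h': 1}
store['y'] = 1+1 = 2 → {'e': 0, 'y': 2, 'd': 0, 'v': 0, 'h': 1}
sum of values = 3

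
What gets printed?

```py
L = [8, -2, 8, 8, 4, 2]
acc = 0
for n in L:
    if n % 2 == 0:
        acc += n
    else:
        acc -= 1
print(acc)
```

28

n=8: even, acc = 0+8 = 8
n=-2: even, acc = 8+(-2) = 6
n=8: even, acc = 6+8 = 14
n=8: even, acc = 14+8 = 22
n=4: even, acc = 22+4 = 26
n=2: even, acc = 26+2 = 28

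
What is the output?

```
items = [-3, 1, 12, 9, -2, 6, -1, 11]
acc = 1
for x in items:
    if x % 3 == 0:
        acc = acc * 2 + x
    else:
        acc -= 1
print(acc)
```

x=-3: %3==0, acc = 1*2+(-3) = -1
x=1: not %3==0, acc = (-1)-1 = -2
x=12: %3==0, acc = (-2)*2+12 = 8
x=9: %3==0, acc = 8*2+9 = 25
x=-2: not %3==0, acc = 25-1 = 24
x=6: %3==0, acc = 24*2+6 = 54
x=-1: not %3==0, acc = 54-1 = 53
x=11: not %3==0, acc = 53-1 = 52

52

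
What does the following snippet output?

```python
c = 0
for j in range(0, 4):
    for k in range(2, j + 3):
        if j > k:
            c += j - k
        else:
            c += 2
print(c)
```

19

j=0,k=2: not 0>2, c = 0+2 = 2
j=1,k=2: not 1>2, c = 2+2 = 4
j=1,k=3: not 1>3, c = 4+2 = 6
j=2,k=2: not 2>2, c = 6+2 = 8
j=2,k=3: not 2>3, c = 8+2 = 10
j=2,k=4: not 2>4, c = 10+2 = 12
j=3,k=2: 3>2, c = 12+1 = 13
j=3,k=3: not 3>3, c = 13+2 = 15
j=3,k=4: not 3>4, c = 15+2 = 17
j=3,k=5: not 3>5, c = 17+2 = 19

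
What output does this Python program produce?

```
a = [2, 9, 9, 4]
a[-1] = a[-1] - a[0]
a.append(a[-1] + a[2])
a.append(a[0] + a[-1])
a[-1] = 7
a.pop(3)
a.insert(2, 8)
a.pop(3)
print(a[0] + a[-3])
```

a[-1] = a[-1]-a[0] = 4-2 = 2 → [2, 9, 9, 2]
append a[-1]+a[2] = 2+9 = 11 → [2, 9, 9, 2, 11]
append a[0]+a[-1] = 2+11 = 13 → [2, 9, 9, 2, 11, 13]
a[-1] = 7 → [2, 9, 9, 2, 11, 7]
pop(3) removes 2 → [2, 9, 9, 11, 7]
insert 8 at 2 → [2, 9, 8, 9, 11, 7]
pop(3) removes 9 → [2, 9, 8, 11, 7]
a[0]+a[-3] = 2+8 = 10

10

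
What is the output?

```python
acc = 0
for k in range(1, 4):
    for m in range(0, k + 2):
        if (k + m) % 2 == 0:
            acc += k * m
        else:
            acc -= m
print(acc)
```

k=1,m=0: odd sum, acc = 0-0 = 0
k=1,m=1: even sum, acc = 0+1 = 1
k=1,m=2: odd sum, acc = 1-2 = -1
k=2,m=0: even sum, acc = (-1)+0 = -1
k=2,m=1: odd sum, acc = (-1)-1 = -2
k=2,m=2: even sum, acc = (-2)+4 = 2
k=2,m=3: odd sum, acc = 2-3 = -1
k=3,m=0: odd sum, acc = (-1)-0 = -1
k=3,m=1: even sum, acc = (-1)+3 = 2
k=3,m=2: odd sum, acc = 2-2 = 0
k=3,m=3: even sum, acc = 0+9 = 9
k=3,m=4: odd sum, acc = 9-4 = 5

5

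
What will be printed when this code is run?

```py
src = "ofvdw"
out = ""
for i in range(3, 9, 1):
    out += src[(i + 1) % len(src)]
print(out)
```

i=3: add src[4]='w' → 'w'
i=4: add src[0]='o' → 'wo'
i=5: add src[1]='f' → 'wof'
i=6: add src[2]='v' → 'wofv'
i=7: add src[3]='d' → 'wofvd'
i=8: add src[4]='w' → 'wofvdw'

wofvdw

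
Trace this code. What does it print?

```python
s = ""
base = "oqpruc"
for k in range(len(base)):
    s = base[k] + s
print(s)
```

k=0: prepend 'o' → 'o'
k=1: prepend 'q' → 'qo'
k=2: prepend 'p' → 'pqo'
k=3: prepend 'r' → 'rpqo'
k=4: prepend 'u' → 'urpqo'
k=5: prepend 'c' → 'curpqo'

curpqo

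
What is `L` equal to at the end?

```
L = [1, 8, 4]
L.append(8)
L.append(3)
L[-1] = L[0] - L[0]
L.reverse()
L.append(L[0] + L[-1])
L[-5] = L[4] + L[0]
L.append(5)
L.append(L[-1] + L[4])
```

[0, 1, 4, 8, 1, 1, 5, 6]

append 8 → [1, 8, 4, 8]
append 3 → [1, 8, 4, 8, 3]
L[-1] = L[0]-L[0] = 1-1 = 0 → [1, 8, 4, 8, 0]
reverse → [0, 8, 4, 8, 1]
append L[0]+L[-1] = 0+1 = 1 → [0, 8, 4, 8, 1, 1]
L[-5] = L[4]+L[0] = 1+0 = 1 → [0, 1, 4, 8, 1, 1]
append 5 → [0, 1, 4, 8, 1, 1, 5]
append L[-1]+L[4] = 5+1 = 6 → [0, 1, 4, 8, 1, 1, 5, 6]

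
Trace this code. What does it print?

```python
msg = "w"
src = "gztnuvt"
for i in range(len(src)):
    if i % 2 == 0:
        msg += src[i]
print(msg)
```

wgtut

i=0: add 'g' → 'wg'
i=1: skip
i=2: add 't' → 'wgt'
i=3: skip
i=4: add 'u' → 'wgtu'
i=5: skip
i=6: add 't' → 'wgtut'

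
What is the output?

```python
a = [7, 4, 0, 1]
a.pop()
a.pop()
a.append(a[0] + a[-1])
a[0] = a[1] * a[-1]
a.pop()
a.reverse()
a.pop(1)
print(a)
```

pop() removes 1 → [7, 4, 0]
pop() removes 0 → [7, 4]
append a[0]+a[-1] = 7+4 = 11 → [7, 4, 11]
a[0] = a[1]*a[-1] = 4*11 = 44 → [44, 4, 11]
pop() removes 11 → [44, 4]
reverse → [4, 44]
pop(1) removes 44 → [4]

[4]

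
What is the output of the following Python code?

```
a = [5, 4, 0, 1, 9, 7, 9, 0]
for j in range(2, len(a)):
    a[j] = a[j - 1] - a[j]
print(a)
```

j=2: a[2] = 4-0 = 4 → [5, 4, 4, 1, 9, 7, 9, 0]
j=3: a[3] = 4-1 = 3 → [5, 4, 4, 3, 9, 7, 9, 0]
j=4: a[4] = 3-9 = -6 → [5, 4, 4, 3, -6, 7, 9, 0]
j=5: a[5] = (-6)-7 = -13 → [5, 4, 4, 3, -6, -13, 9, 0]
j=6: a[6] = (-13)-9 = -22 → [5, 4, 4, 3, -6, -13, -22, 0]
j=7: a[7] = (-22)-0 = -22 → [5, 4, 4, 3, -6, -13, -22, -22]

[5, 4, 4, 3, -6, -13, -22, -22]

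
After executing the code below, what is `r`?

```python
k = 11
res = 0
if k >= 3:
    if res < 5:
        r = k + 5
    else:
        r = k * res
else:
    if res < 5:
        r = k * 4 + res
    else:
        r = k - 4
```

16

k=11, res=0
k >= 3 is True; res < 5 is True
→ r = k + 5 = 16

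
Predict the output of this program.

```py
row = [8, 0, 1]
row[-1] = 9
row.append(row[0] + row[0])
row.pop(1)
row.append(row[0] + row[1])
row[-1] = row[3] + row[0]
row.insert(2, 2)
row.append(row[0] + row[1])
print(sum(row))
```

row[-1] = 9 → [8, 0, 9]
append row[0]+row[0] = 8+8 = 16 → [8, 0, 9, 16]
pop(1) removes 0 → [8, 9, 16]
append row[0]+row[1] = 8+9 = 17 → [8, 9, 16, 17]
row[-1] = row[3]+row[0] = 17+8 = 25 → [8, 9, 16, 25]
insert 2 at 2 → [8, 9, 2, 16, 25]
append row[0]+row[1] = 8+9 = 17 → [8, 9, 2, 16, 25, 17]
sum = 77

77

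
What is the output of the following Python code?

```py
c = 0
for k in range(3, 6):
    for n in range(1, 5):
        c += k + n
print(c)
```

k=3,n=1: c = 0+4 = 4
k=3,n=2: c = 4+5 = 9
k=3,n=3: c = 9+6 = 15
k=3,n=4: c = 15+7 = 22
k=4,n=1: c = 22+5 = 27
k=4,n=2: c = 27+6 = 33
k=4,n=3: c = 33+7 = 40
k=4,n=4: c = 40+8 = 48
k=5,n=1: c = 48+6 = 54
k=5,n=2: c = 54+7 = 61
k=5,n=3: c = 61+8 = 69
k=5,n=4: c = 69+9 = 78

78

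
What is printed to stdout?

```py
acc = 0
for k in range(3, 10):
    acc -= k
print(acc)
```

-42

k=3: acc = 0-3 = -3
k=4: acc = (-3)-4 = -7
k=5: acc = (-7)-5 = -12
k=6: acc = (-12)-6 = -18
k=7: acc = (-18)-7 = -25
k=8: acc = (-25)-8 = -33
k=9: acc = (-33)-9 = -42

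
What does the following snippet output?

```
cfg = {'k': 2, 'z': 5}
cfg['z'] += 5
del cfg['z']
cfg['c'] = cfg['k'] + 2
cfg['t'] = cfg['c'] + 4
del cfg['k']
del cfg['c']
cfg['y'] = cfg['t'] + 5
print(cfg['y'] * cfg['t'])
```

104

cfg['z'] = 5+5 = 10 → {'k': 2, 'z': 10}
del 'z' → {'k': 2}
cfg['c'] = cfg['k']+2 = 4 → {'k': 2, 'c': 4}
cfg['t'] = cfg['c']+4 = 8 → {'k': 2, 'c': 4, 't': 8}
del 'k' → {'c': 4, 't': 8}
del 'c' → {'t': 8}
cfg['y'] = cfg['t']+5 = 13 → {'t': 8, 'y': 13}
cfg['y']*cfg['t'] = 13*8 = 104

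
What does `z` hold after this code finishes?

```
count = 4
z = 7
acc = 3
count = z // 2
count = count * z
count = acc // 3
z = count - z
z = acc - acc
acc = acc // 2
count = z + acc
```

0

count = 7//2 = 3
count = 3*7 = 21
count = 3//3 = 1
z = 1-7 = -6
z = 3-3 = 0
acc = 3//2 = 1
count = 0+1 = 1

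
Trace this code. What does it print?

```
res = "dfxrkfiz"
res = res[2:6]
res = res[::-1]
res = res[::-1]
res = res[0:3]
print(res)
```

slice [2:6] → 'xrkf'
reverse → 'fkrx'
reverse → 'xrkf'
slice [0:3] → 'xrk'

xrk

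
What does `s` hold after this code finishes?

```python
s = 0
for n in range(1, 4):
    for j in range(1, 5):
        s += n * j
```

n=1,j=1: s = 0+1 = 1
n=1,j=2: s = 1+2 = 3
n=1,j=3: s = 3+3 = 6
n=1,j=4: s = 6+4 = 10
n=2,j=1: s = 10+2 = 12
n=2,j=2: s = 12+4 = 16
n=2,j=3: s = 16+6 = 22
n=2,j=4: s = 22+8 = 30
n=3,j=1: s = 30+3 = 33
n=3,j=2: s = 33+6 = 39
n=3,j=3: s = 39+9 = 48
n=3,j=4: s = 48+12 = 60

60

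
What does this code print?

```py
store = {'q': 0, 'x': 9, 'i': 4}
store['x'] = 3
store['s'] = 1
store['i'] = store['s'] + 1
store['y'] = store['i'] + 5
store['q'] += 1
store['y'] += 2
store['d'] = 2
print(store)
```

store['x'] = 3 → {'q': 0, 'x': 3, 'i': 4}
store['s'] = 1 → {'q': 0, 'x': 3, 'i': 4, 's': 1}
store['i'] = store['s']+1 = 2 → {'q': 0, 'x': 3, 'i': 2, 's': 1}
store['y'] = store['i']+5 = 7 → {'q': 0, 'x': 3, 'i': 2, 's': 1, 'y': 7}
store['q'] = 0+1 = 1 → {'q': 1, 'x': 3, 'i': 2, 's': 1, 'y': 7}
store['y'] = 7+2 = 9 → {'q': 1, 'x': 3, 'i': 2, 's': 1, 'y': 9}
store['d'] = 2 → {'q': 1, 'x': 3, 'i': 2, 's': 1, 'y': 9, 'd': 2}

{'q': 1, 'x': 3, 'i': 2, 's': 1, 'y': 9, 'd': 2}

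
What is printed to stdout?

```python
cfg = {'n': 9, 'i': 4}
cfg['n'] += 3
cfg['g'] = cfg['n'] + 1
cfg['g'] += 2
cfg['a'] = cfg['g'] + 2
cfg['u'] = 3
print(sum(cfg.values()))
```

51

cfg['n'] = 9+3 = 12 → {'n': 12, 'i': 4}
cfg['g'] = cfg['n']+1 = 13 → {'n': 12, 'i': 4, 'g': 13}
cfg['g'] = 13+2 = 15 → {'n': 12, 'i': 4, 'g': 15}
cfg['a'] = cfg['g']+2 = 17 → {'n': 12, 'i': 4, 'g': 15, 'a': 17}
cfg['u'] = 3 → {'n': 12, 'i': 4, 'g': 15, 'a': 17, 'u': 3}
sum of values = 51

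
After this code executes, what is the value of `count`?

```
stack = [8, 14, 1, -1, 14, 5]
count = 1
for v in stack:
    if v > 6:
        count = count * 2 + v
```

v=8: >6, count = 1*2+8 = 10
v=14: >6, count = 10*2+14 = 34
v=1: not >6
v=-1: not >6
v=14: >6, count = 34*2+14 = 82
v=5: not >6

82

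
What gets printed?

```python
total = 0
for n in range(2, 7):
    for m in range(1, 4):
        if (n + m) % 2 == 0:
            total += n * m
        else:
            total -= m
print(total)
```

40

n=2,m=1: odd sum, total = 0-1 = -1
n=2,m=2: even sum, total = (-1)+4 = 3
n=2,m=3: odd sum, total = 3-3 = 0
n=3,m=1: even sum, total = 0+3 = 3
n=3,m=2: odd sum, total = 3-2 = 1
n=3,m=3: even sum, total = 1+9 = 10
n=4,m=1: odd sum, total = 10-1 = 9
n=4,m=2: even sum, total = 9+8 = 17
n=4,m=3: odd sum, total = 17-3 = 14
n=5,m=1: even sum, total = 14+5 = 19
n=5,m=2: odd sum, total = 19-2 = 17
n=5,m=3: even sum, total = 17+15 = 32
n=6,m=1: odd sum, total = 32-1 = 31
n=6,m=2: even sum, total = 31+12 = 43
n=6,m=3: odd sum, total = 43-3 = 40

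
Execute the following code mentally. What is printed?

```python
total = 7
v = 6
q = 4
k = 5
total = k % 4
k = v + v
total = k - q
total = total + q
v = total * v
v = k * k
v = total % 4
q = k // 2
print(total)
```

12

total = 5%4 = 1
k = 6+6 = 12
total = 12-4 = 8
total = 8+4 = 12
v = 12*6 = 72
v = 12*12 = 144
v = 12%4 = 0
q = 12//2 = 6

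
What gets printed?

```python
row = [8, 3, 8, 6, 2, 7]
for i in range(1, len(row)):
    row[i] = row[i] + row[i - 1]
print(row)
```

i=1: row[1] = 3+8 = 11 → [8, 11, 8, 6, 2, 7]
i=2: row[2] = 8+11 = 19 → [8, 11, 19, 6, 2, 7]
i=3: row[3] = 6+19 = 25 → [8, 11, 19, 25, 2, 7]
i=4: row[4] = 2+25 = 27 → [8, 11, 19, 25, 27, 7]
i=5: row[5] = 7+27 = 34 → [8, 11, 19, 25, 27, 34]

[8, 11, 19, 25, 27, 34]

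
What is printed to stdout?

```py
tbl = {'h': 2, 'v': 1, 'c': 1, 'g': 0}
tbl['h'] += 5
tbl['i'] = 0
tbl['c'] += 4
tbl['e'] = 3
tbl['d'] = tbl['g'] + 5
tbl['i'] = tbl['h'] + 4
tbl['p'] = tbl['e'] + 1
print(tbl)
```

{'h': 7, 'v': 1, 'c': 5, 'g': 0, 'i': 11, 'e': 3, 'd': 5, 'p': 4}

tbl['h'] = 2+5 = 7 → {'h': 7, 'v': 1, 'c': 1, 'g': 0}
tbl['i'] = 0 → {'h': 7, 'v': 1, 'c': 1, 'g': 0, 'i': 0}
tbl['c'] = 1+4 = 5 → {'h': 7, 'v': 1, 'c': 5, 'g': 0, 'i': 0}
tbl['e'] = 3 → {'h': 7, 'v': 1, 'c': 5, 'g': 0, 'i': 0, 'e': 3}
tbl['d'] = tbl['g']+5 = 5 → {'h': 7, 'v': 1, 'c': 5, 'g': 0, 'i': 0, 'e': 3, 'd': 5}
tbl['i'] = tbl['h']+4 = 11 → {'h': 7, 'v': 1, 'c': 5, 'g': 0, 'i': 11, 'e': 3, 'd': 5}
tbl['p'] = tbl['e']+1 = 4 → {'h': 7, 'v': 1, 'c': 5, 'g': 0, 'i': 11, 'e': 3, 'd': 5, 'p': 4}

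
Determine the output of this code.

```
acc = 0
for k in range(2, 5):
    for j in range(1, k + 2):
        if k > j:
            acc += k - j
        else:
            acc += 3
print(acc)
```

28

k=2,j=1: 2>1, acc = 0+1 = 1
k=2,j=2: not 2>2, acc = 1+3 = 4
k=2,j=3: not 2>3, acc = 4+3 = 7
k=3,j=1: 3>1, acc = 7+2 = 9
k=3,j=2: 3>2, acc = 9+1 = 10
k=3,j=3: not 3>3, acc = 10+3 = 13
k=3,j=4: not 3>4, acc = 13+3 = 16
k=4,j=1: 4>1, acc = 16+3 = 19
k=4,j=2: 4>2, acc = 19+2 = 21
k=4,j=3: 4>3, acc = 21+1 = 22
k=4,j=4: not 4>4, acc = 22+3 = 25
k=4,j=5: not 4>5, acc = 25+3 = 28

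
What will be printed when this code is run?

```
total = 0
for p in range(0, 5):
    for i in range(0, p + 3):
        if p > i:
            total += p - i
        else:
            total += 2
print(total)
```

p=0,i=0: not 0>0, total = 0+2 = 2
p=0,i=1: not 0>1, total = 2+2 = 4
p=0,i=2: not 0>2, total = 4+2 = 6
p=1,i=0: 1>0, total = 6+1 = 7
p=1,i=1: not 1>1, total = 7+2 = 9
p=1,i=2: not 1>2, total = 9+2 = 11
p=1,i=3: not 1>3, total = 11+2 = 13
p=2,i=0: 2>0, total = 13+2 = 15
p=2,i=1: 2>1, total = 15+1 = 16
p=2,i=2: not 2>2, total = 16+2 = 18
p=2,i=3: not 2>3, total = 18+2 = 20
p=2,i=4: not 2>4, total = 20+2 = 22
p=3,i=0: 3>0, total = 22+3 = 25
p=3,i=1: 3>1, total = 25+2 = 27
p=3,i=2: 3>2, total = 27+1 = 28
p=3,i=3: not 3>3, total = 28+2 = 30
p=3,i=4: not 3>4, total = 30+2 = 32
p=3,i=5: not 3>5, total = 32+2 = 34
p=4,i=0: 4>0, total = 34+4 = 38
p=4,i=1: 4>1, total = 38+3 = 41
p=4,i=2: 4>2, total = 41+2 = 43
p=4,i=3: 4>3, total = 43+1 = 44
p=4,i=4: not 4>4, total = 44+2 = 46
p=4,i=5: not 4>5, total = 46+2 = 48
p=4,i=6: not 4>6, total = 48+2 = 50

50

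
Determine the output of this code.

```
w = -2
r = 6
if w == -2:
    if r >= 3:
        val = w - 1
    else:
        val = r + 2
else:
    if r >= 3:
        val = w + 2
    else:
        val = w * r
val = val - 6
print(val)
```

-9

w=-2, r=6
w == -2 is True; r >= 3 is True
→ val = w - 1 = -3
val = (-3)-6 = -9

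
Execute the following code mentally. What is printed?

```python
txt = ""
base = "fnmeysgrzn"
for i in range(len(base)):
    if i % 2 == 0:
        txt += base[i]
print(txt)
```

fmygz

i=0: add 'f' → 'f'
i=1: skip
i=2: add 'm' → 'fm'
i=3: skip
i=4: add 'y' → 'fmy'
i=5: skip
i=6: add 'g' → 'fmyg'
i=7: skip
i=8: add 'z' → 'fmygz'
i=9: skip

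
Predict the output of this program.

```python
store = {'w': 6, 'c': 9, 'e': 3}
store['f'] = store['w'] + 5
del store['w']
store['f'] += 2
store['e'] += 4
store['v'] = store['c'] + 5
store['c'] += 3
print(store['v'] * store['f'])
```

182

store['f'] = store['w']+5 = 11 → {'w': 6, 'c': 9, 'e': 3, 'f': 11}
del 'w' → {'c': 9, 'e': 3, 'f': 11}
store['f'] = 11+2 = 13 → {'c': 9, 'e': 3, 'f': 13}
store['e'] = 3+4 = 7 → {'c': 9, 'e': 7, 'f': 13}
store['v'] = store['c']+5 = 14 → {'c': 9, 'e': 7, 'f': 13, 'v': 14}
store['c'] = 9+3 = 12 → {'c': 12, 'e': 7, 'f': 13, 'v': 14}
store['v']*store['f'] = 14*13 = 182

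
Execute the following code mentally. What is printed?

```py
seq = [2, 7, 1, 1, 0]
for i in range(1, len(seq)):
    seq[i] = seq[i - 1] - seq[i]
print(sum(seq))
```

-23

i=1: seq[1] = 2-7 = -5 → [2, -5, 1, 1, 0]
i=2: seq[2] = (-5)-1 = -6 → [2, -5, -6, 1, 0]
i=3: seq[3] = (-6)-1 = -7 → [2, -5, -6, -7, 0]
i=4: seq[4] = (-7)-0 = -7 → [2, -5, -6, -7, -7]
sum = -23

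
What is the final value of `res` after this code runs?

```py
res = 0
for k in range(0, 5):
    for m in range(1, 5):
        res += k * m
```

100

k=0,m=1: res = 0+0 = 0
k=0,m=2: res = 0+0 = 0
k=0,m=3: res = 0+0 = 0
k=0,m=4: res = 0+0 = 0
k=1,m=1: res = 0+1 = 1
k=1,m=2: res = 1+2 = 3
k=1,m=3: res = 3+3 = 6
k=1,m=4: res = 6+4 = 10
k=2,m=1: res = 10+2 = 12
k=2,m=2: res = 12+4 = 16
k=2,m=3: res = 16+6 = 22
k=2,m=4: res = 22+8 = 30
k=3,m=1: res = 30+3 = 33
k=3,m=2: res = 33+6 = 39
k=3,m=3: res = 39+9 = 48
k=3,m=4: res = 48+12 = 60
k=4,m=1: res = 60+4 = 64
k=4,m=2: res = 64+8 = 72
k=4,m=3: res = 72+12 = 84
k=4,m=4: res = 84+16 = 100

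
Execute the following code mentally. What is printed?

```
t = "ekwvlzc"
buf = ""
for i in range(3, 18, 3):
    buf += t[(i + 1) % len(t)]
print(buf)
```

levcw

i=3: add t[4]='l' → 'l'
i=6: add t[0]='e' → 'le'
i=9: add t[3]='v' → 'lev'
i=12: add t[6]='c' → 'levc'
i=15: add t[2]='w' → 'levcw'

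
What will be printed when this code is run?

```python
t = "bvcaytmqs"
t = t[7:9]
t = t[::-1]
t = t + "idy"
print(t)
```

slice [7:9] → 'qs'
reverse → 'sq'
+ 'idy' → 'sqidy'

sqidy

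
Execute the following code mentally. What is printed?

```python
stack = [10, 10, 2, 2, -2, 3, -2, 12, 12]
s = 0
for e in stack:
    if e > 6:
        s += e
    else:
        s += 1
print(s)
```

e=10: >6, s = 0+10 = 10
e=10: >6, s = 10+10 = 20
e=2: not >6, s = 20+1 = 21
e=2: not >6, s = 21+1 = 22
e=-2: not >6, s = 22+1 = 23
e=3: not >6, s = 23+1 = 24
e=-2: not >6, s = 24+1 = 25
e=12: >6, s = 25+12 = 37
e=12: >6, s = 37+12 = 49

49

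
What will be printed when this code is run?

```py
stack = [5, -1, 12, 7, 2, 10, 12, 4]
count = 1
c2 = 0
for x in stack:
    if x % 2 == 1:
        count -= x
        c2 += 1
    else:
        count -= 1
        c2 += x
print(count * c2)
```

-645

x=5: odd, count = 1-5 = -4; c2=1
x=-1: odd, count = (-4)-(-1) = -3; c2=2
x=12: not odd, count = (-3)-1 = -4; c2=14
x=7: odd, count = (-4)-7 = -11; c2=15
x=2: not odd, count = (-11)-1 = -12; c2=17
x=10: not odd, count = (-12)-1 = -13; c2=27
x=12: not odd, count = (-13)-1 = -14; c2=39
x=4: not odd, count = (-14)-1 = -15; c2=43
count*c2 = (-15)*43 = -645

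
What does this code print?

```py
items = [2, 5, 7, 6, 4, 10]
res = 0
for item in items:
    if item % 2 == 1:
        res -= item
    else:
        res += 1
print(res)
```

-8

item=2: not odd, res = 0+1 = 1
item=5: odd, res = 1-5 = -4
item=7: odd, res = (-4)-7 = -11
item=6: not odd, res = (-11)+1 = -10
item=4: not odd, res = (-10)+1 = -9
item=10: not odd, res = (-9)+1 = -8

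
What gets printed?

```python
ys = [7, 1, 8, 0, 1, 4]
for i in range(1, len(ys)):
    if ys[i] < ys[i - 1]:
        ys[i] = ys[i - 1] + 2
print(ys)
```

[7, 9, 11, 13, 15, 17]

i=1: 1<7, ys[1] = 7+2 = 9 → [7, 9, 8, 0, 1, 4]
i=2: 8<9, ys[2] = 9+2 = 11 → [7, 9, 11, 0, 1, 4]
i=3: 0<11, ys[3] = 11+2 = 13 → [7, 9, 11, 13, 1, 4]
i=4: 1<13, ys[4] = 13+2 = 15 → [7, 9, 11, 13, 15, 4]
i=5: 4<15, ys[5] = 15+2 = 17 → [7, 9, 11, 13, 15, 17]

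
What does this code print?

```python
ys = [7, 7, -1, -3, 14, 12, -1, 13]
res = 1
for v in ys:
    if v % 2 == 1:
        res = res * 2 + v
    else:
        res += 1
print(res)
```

399

v=7: odd, res = 1*2+7 = 9
v=7: odd, res = 9*2+7 = 25
v=-1: odd, res = 25*2+(-1) = 49
v=-3: odd, res = 49*2+(-3) = 95
v=14: not odd, res = 95+1 = 96
v=12: not odd, res = 96+1 = 97
v=-1: odd, res = 97*2+(-1) = 193
v=13: odd, res = 193*2+13 = 399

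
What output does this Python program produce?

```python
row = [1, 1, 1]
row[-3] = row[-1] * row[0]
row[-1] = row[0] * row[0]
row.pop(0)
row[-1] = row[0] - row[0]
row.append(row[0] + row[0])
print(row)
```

row[-3] = row[-1]*row[0] = 1*1 = 1 → [1, 1, 1]
row[-1] = row[0]*row[0] = 1*1 = 1 → [1, 1, 1]
pop(0) removes 1 → [1, 1]
row[-1] = row[0]-row[0] = 1-1 = 0 → [1, 0]
append row[0]+row[0] = 1+1 = 2 → [1, 0, 2]

[1, 0, 2]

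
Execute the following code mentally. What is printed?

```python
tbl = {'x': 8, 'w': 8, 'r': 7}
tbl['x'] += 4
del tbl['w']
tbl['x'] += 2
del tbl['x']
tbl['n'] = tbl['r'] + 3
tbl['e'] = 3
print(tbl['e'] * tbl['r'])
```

21

tbl['x'] = 8+4 = 12 → {'x': 12, 'w': 8, 'r': 7}
del 'w' → {'x': 12, 'r': 7}
tbl['x'] = 12+2 = 14 → {'x': 14, 'r': 7}
del 'x' → {'r': 7}
tbl['n'] = tbl['r']+3 = 10 → {'r': 7, 'n': 10}
tbl['e'] = 3 → {'r': 7, 'n': 10, 'e': 3}
tbl['e']*tbl['r'] = 3*7 = 21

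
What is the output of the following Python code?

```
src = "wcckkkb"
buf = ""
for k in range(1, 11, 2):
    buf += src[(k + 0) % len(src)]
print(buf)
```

ckkwc

k=1: add src[1]='c' → 'c'
k=3: add src[3]='k' → 'ck'
k=5: add src[5]='k' → 'ckk'
k=7: add src[0]='w' → 'ckkw'
k=9: add src[2]='c' → 'ckkwc'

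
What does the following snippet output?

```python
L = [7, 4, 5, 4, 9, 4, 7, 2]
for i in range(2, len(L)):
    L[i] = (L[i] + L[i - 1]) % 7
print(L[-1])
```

i=2: L[2] = (5+4)%7 = 2 → [7, 4, 2, 4, 9, 4, 7, 2]
i=3: L[3] = (4+2)%7 = 6 → [7, 4, 2, 6, 9, 4, 7, 2]
i=4: L[4] = (9+6)%7 = 1 → [7, 4, 2, 6, 1, 4, 7, 2]
i=5: L[5] = (4+1)%7 = 5 → [7, 4, 2, 6, 1, 5, 7, 2]
i=6: L[6] = (7+5)%7 = 5 → [7, 4, 2, 6, 1, 5, 5, 2]
i=7: L[7] = (2+5)%7 = 0 → [7, 4, 2, 6, 1, 5, 5, 0]

0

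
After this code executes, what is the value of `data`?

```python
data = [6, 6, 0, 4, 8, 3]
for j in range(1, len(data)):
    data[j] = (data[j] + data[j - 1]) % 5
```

j=1: data[1] = (6+6)%5 = 2 → [6, 2, 0, 4, 8, 3]
j=2: data[2] = (0+2)%5 = 2 → [6, 2, 2, 4, 8, 3]
j=3: data[3] = (4+2)%5 = 1 → [6, 2, 2, 1, 8, 3]
j=4: data[4] = (8+1)%5 = 4 → [6, 2, 2, 1, 4, 3]
j=5: data[5] = (3+4)%5 = 2 → [6, 2, 2, 1, 4, 2]

[6, 2, 2, 1, 4, 2]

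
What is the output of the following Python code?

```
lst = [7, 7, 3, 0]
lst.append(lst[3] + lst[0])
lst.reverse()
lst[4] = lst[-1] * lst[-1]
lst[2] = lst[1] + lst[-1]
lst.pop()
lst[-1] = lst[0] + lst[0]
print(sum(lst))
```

70

append lst[3]+lst[0] = 0+7 = 7 → [7, 7, 3, 0, 7]
reverse → [7, 0, 3, 7, 7]
lst[4] = lst[-1]*lst[-1] = 7*7 = 49 → [7, 0, 3, 7, 49]
lst[2] = lst[1]+lst[-1] = 0+49 = 49 → [7, 0, 49, 7, 49]
pop() removes 49 → [7, 0, 49, 7]
lst[-1] = lst[0]+lst[0] = 7+7 = 14 → [7, 0, 49, 14]
sum = 70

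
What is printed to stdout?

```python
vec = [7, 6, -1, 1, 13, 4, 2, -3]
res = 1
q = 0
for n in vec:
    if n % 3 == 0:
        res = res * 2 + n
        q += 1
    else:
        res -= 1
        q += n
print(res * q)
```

n=7: not %3==0, res = 1-1 = 0; q=7
n=6: %3==0, res = 0*2+6 = 6; q=8
n=-1: not %3==0, res = 6-1 = 5; q=7
n=1: not %3==0, res = 5-1 = 4; q=8
n=13: not %3==0, res = 4-1 = 3; q=21
n=4: not %3==0, res = 3-1 = 2; q=25
n=2: not %3==0, res = 2-1 = 1; q=27
n=-3: %3==0, res = 1*2+(-3) = -1; q=28
res*q = (-1)*28 = -28

-28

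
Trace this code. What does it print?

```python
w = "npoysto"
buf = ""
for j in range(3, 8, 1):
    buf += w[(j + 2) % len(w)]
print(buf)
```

j=3: add w[5]='t' → 't'
j=4: add w[6]='o' → 'to'
j=5: add w[0]='n' → 'ton'
j=6: add w[1]='p' → 'tonp'
j=7: add w[2]='o' → 'tonpo'

tonpo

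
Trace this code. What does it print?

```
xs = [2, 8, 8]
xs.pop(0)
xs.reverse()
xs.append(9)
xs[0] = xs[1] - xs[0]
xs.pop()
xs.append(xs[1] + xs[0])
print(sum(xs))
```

pop(0) removes 2 → [8, 8]
reverse → [8, 8]
append 9 → [8, 8, 9]
xs[0] = xs[1]-xs[0] = 8-8 = 0 → [0, 8, 9]
pop() removes 9 → [0, 8]
append xs[1]+xs[0] = 8+0 = 8 → [0, 8, 8]
sum = 16

16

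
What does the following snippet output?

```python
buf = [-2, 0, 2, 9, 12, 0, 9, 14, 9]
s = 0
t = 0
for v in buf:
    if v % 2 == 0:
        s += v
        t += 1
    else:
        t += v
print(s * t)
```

v=-2: even, s = 0+(-2) = -2; t=1
v=0: even, s = (-2)+0 = -2; t=2
v=2: even, s = (-2)+2 = 0; t=3
v=9: not even; t=12
v=12: even, s = 0+12 = 12; t=13
v=0: even, s = 12+0 = 12; t=14
v=9: not even; t=23
v=14: even, s = 12+14 = 26; t=24
v=9: not even; t=33
s*t = 26*33 = 858

858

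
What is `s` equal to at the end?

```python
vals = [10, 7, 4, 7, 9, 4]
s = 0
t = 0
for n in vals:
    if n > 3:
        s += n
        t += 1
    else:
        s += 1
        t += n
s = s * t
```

246

n=10: >3, s = 0+10 = 10; t=1
n=7: >3, s = 10+7 = 17; t=2
n=4: >3, s = 17+4 = 21; t=3
n=7: >3, s = 21+7 = 28; t=4
n=9: >3, s = 28+9 = 37; t=5
n=4: >3, s = 37+4 = 41; t=6
s*t = 41*6 = 246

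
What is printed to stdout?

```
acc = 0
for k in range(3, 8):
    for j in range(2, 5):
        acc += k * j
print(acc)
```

k=3,j=2: acc = 0+6 = 6
k=3,j=3: acc = 6+9 = 15
k=3,j=4: acc = 15+12 = 27
k=4,j=2: acc = 27+8 = 35
k=4,j=3: acc = 35+12 = 47
k=4,j=4: acc = 47+16 = 63
k=5,j=2: acc = 63+10 = 73
k=5,j=3: acc = 73+15 = 88
k=5,j=4: acc = 88+20 = 108
k=6,j=2: acc = 108+12 = 120
k=6,j=3: acc = 120+18 = 138
k=6,j=4: acc = 138+24 = 162
k=7,j=2: acc = 162+14 = 176
k=7,j=3: acc = 176+21 = 197
k=7,j=4: acc = 197+28 = 225

225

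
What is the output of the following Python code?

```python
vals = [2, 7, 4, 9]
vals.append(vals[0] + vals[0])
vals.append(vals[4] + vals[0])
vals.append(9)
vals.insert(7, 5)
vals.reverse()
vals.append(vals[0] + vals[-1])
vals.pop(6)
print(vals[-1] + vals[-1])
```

append vals[0]+vals[0] = 2+2 = 4 → [2, 7, 4, 9, 4]
append vals[4]+vals[0] = 4+2 = 6 → [2, 7, 4, 9, 4, 6]
append 9 → [2, 7, 4, 9, 4, 6, 9]
insert 5 at 7 → [2, 7, 4, 9, 4, 6, 9, 5]
reverse → [5, 9, 6, 4, 9, 4, 7, 2]
append vals[0]+vals[-1] = 5+2 = 7 → [5, 9, 6, 4, 9, 4, 7, 2, 7]
pop(6) removes 7 → [5, 9, 6, 4, 9, 4, 2, 7]
vals[-1]+vals[-1] = 7+7 = 14

14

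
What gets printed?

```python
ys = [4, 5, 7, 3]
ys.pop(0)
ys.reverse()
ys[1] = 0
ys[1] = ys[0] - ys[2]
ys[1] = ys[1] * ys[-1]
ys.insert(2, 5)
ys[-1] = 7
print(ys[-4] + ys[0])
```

pop(0) removes 4 → [5, 7, 3]
reverse → [3, 7, 5]
ys[1] = 0 → [3, 0, 5]
ys[1] = ys[0]-ys[2] = 3-5 = -2 → [3, -2, 5]
ys[1] = ys[1]*ys[-1] = (-2)*5 = -10 → [3, -10, 5]
insert 5 at 2 → [3, -10, 5, 5]
ys[-1] = 7 → [3, -10, 5, 7]
ys[-4]+ys[0] = 3+3 = 6

6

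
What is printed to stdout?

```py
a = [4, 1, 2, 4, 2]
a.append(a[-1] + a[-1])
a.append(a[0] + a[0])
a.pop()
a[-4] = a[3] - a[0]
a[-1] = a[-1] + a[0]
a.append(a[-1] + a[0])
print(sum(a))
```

31

append a[-1]+a[-1] = 2+2 = 4 → [4, 1, 2, 4, 2, 4]
append a[0]+a[0] = 4+4 = 8 → [4, 1, 2, 4, 2, 4, 8]
pop() removes 8 → [4, 1, 2, 4, 2, 4]
a[-4] = a[3]-a[0] = 4-4 = 0 → [4, 1, 0, 4, 2, 4]
a[-1] = a[-1]+a[0] = 4+4 = 8 → [4, 1, 0, 4, 2, 8]
append a[-1]+a[0] = 8+4 = 12 → [4, 1, 0, 4, 2, 8, 12]
sum = 31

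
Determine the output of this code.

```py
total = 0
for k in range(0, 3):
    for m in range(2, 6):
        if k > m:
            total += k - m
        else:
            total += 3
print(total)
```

k=0,m=2: not 0>2, total = 0+3 = 3
k=0,m=3: not 0>3, total = 3+3 = 6
k=0,m=4: not 0>4, total = 6+3 = 9
k=0,m=5: not 0>5, total = 9+3 = 12
k=1,m=2: not 1>2, total = 12+3 = 15
k=1,m=3: not 1>3, total = 15+3 = 18
k=1,m=4: not 1>4, total = 18+3 = 21
k=1,m=5: not 1>5, total = 21+3 = 24
k=2,m=2: not 2>2, total = 24+3 = 27
k=2,m=3: not 2>3, total = 27+3 = 30
k=2,m=4: not 2>4, total = 30+3 = 33
k=2,m=5: not 2>5, total = 33+3 = 36

36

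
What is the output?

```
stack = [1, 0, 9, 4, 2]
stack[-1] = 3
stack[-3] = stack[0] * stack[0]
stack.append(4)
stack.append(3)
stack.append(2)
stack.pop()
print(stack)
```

[1, 0, 1, 4, 3, 4, 3]

stack[-1] = 3 → [1, 0, 9, 4, 3]
stack[-3] = stack[0]*stack[0] = 1*1 = 1 → [1, 0, 1, 4, 3]
append 4 → [1, 0, 1, 4, 3, 4]
append 3 → [1, 0, 1, 4, 3, 4, 3]
append 2 → [1, 0, 1, 4, 3, 4, 3, 2]
pop() removes 2 → [1, 0, 1, 4, 3, 4, 3]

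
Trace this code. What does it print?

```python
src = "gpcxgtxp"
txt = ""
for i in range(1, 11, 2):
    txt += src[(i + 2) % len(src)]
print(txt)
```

xtppx

i=1: add src[3]='x' → 'x'
i=3: add src[5]='t' → 'xt'
i=5: add src[7]='p' → 'xtp'
i=7: add src[1]='p' → 'xtpp'
i=9: add src[3]='x' → 'xtppx'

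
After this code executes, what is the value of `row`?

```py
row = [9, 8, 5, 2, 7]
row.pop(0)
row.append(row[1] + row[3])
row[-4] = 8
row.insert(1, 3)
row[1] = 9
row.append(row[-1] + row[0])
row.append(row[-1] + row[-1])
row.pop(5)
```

[8, 9, 8, 2, 7, 20, 40]

pop(0) removes 9 → [8, 5, 2, 7]
append row[1]+row[3] = 5+7 = 12 → [8, 5, 2, 7, 12]
row[-4] = 8 → [8, 8, 2, 7, 12]
insert 3 at 1 → [8, 3, 8, 2, 7, 12]
row[1] = 9 → [8, 9, 8, 2, 7, 12]
append row[-1]+row[0] = 12+8 = 20 → [8, 9, 8, 2, 7, 12, 20]
append row[-1]+row[-1] = 20+20 = 40 → [8, 9, 8, 2, 7, 12, 20, 40]
pop(5) removes 12 → [8, 9, 8, 2, 7, 20, 40]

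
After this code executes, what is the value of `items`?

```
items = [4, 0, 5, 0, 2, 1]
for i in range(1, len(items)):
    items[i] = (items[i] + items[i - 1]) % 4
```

i=1: items[1] = (0+4)%4 = 0 → [4, 0, 5, 0, 2, 1]
i=2: items[2] = (5+0)%4 = 1 → [4, 0, 1, 0, 2, 1]
i=3: items[3] = (0+1)%4 = 1 → [4, 0, 1, 1, 2, 1]
i=4: items[4] = (2+1)%4 = 3 → [4, 0, 1, 1, 3, 1]
i=5: items[5] = (1+3)%4 = 0 → [4, 0, 1, 1, 3, 0]

[4, 0, 1, 1, 3, 0]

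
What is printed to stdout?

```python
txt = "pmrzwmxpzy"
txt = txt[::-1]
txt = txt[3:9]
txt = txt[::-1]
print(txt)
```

reverse → 'yzpxmwzrmp'
slice [3:9] → 'xmwzrm'
reverse → 'mrzwmx'

mrzwmx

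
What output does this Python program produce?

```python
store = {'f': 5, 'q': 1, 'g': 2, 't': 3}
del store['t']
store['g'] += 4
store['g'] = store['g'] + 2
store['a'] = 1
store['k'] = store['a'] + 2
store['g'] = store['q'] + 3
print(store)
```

del 't' → {'f': 5, 'q': 1, 'g': 2}
store['g'] = 2+4 = 6 → {'f': 5, 'q': 1, 'g': 6}
store['g'] = store['g']+2 = 8 → {'f': 5, 'q': 1, 'g': 8}
store['a'] = 1 → {'f': 5, 'q': 1, 'g': 8, 'a': 1}
store['k'] = store['a']+2 = 3 → {'f': 5, 'q': 1, 'g': 8, 'a': 1, 'k': 3}
store['g'] = store['q']+3 = 4 → {'f': 5, 'q': 1, 'g': 4, 'a': 1, 'k': 3}

{'f': 5, 'q': 1, 'g': 4, 'a': 1, 'k': 3}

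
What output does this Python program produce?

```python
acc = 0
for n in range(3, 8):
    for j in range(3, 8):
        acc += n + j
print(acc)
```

250

n=3,j=3: acc = 0+6 = 6
n=3,j=4: acc = 6+7 = 13
n=3,j=5: acc = 13+8 = 21
n=3,j=6: acc = 21+9 = 30
n=3,j=7: acc = 30+10 = 40
n=4,j=3: acc = 40+7 = 47
n=4,j=4: acc = 47+8 = 55
n=4,j=5: acc = 55+9 = 64
n=4,j=6: acc = 64+10 = 74
n=4,j=7: acc = 74+11 = 85
n=5,j=3: acc = 85+8 = 93
n=5,j=4: acc = 93+9 = 102
n=5,j=5: acc = 102+10 = 112
n=5,j=6: acc = 112+11 = 123
n=5,j=7: acc = 123+12 = 135
n=6,j=3: acc = 135+9 = 144
n=6,j=4: acc = 144+10 = 154
n=6,j=5: acc = 154+11 = 165
n=6,j=6: acc = 165+12 = 177
n=6,j=7: acc = 177+13 = 190
n=7,j=3: acc = 190+10 = 200
n=7,j=4: acc = 200+11 = 211
n=7,j=5: acc = 211+12 = 223
n=7,j=6: acc = 223+13 = 236
n=7,j=7: acc = 236+14 = 250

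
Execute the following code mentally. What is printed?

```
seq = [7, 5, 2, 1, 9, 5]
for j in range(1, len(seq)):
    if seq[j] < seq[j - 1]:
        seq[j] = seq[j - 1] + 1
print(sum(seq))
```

57

j=1: 5<7, seq[1] = 7+1 = 8 → [7, 8, 2, 1, 9, 5]
j=2: 2<8, seq[2] = 8+1 = 9 → [7, 8, 9, 1, 9, 5]
j=3: 1<9, seq[3] = 9+1 = 10 → [7, 8, 9, 10, 9, 5]
j=4: 9<10, seq[4] = 10+1 = 11 → [7, 8, 9, 10, 11, 5]
j=5: 5<11, seq[5] = 11+1 = 12 → [7, 8, 9, 10, 11, 12]
sum = 57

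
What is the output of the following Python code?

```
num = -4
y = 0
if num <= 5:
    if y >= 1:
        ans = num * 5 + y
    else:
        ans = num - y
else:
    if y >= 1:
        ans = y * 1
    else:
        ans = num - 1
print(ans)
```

-4

num=-4, y=0
num <= 5 is True; y >= 1 is False
→ ans = num - y = -4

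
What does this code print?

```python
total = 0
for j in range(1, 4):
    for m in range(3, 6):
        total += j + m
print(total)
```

j=1,m=3: total = 0+4 = 4
j=1,m=4: total = 4+5 = 9
j=1,m=5: total = 9+6 = 15
j=2,m=3: total = 15+5 = 20
j=2,m=4: total = 20+6 = 26
j=2,m=5: total = 26+7 = 33
j=3,m=3: total = 33+6 = 39
j=3,m=4: total = 39+7 = 46
j=3,m=5: total = 46+8 = 54

54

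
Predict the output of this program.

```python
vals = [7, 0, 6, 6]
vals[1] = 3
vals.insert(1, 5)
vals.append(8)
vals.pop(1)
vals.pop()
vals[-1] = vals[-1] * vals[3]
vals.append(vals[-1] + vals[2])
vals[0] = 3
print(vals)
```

vals[1] = 3 → [7, 3, 6, 6]
insert 5 at 1 → [7, 5, 3, 6, 6]
append 8 → [7, 5, 3, 6, 6, 8]
pop(1) removes 5 → [7, 3, 6, 6, 8]
pop() removes 8 → [7, 3, 6, 6]
vals[-1] = vals[-1]*vals[3] = 6*6 = 36 → [7, 3, 6, 36]
append vals[-1]+vals[2] = 36+6 = 42 → [7, 3, 6, 36, 42]
vals[0] = 3 → [3, 3, 6, 36, 42]

[3, 3, 6, 36, 42]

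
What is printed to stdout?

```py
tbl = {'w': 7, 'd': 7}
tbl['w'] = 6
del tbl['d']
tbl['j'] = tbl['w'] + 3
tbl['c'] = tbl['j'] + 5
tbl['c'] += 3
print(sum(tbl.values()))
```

32

tbl['w'] = 6 → {'w': 6, 'd': 7}
del 'd' → {'w': 6}
tbl['j'] = tbl['w']+3 = 9 → {'w': 6, 'j': 9}
tbl['c'] = tbl['j']+5 = 14 → {'w': 6, 'j': 9, 'c': 14}
tbl['c'] = 14+3 = 17 → {'w': 6, 'j': 9, 'c': 17}
sum of values = 32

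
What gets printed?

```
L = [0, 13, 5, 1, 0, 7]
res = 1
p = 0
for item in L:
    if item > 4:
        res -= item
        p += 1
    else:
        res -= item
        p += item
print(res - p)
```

-29

item=0: not >4, res = 1-0 = 1; p=0
item=13: >4, res = 1-13 = -12; p=1
item=5: >4, res = (-12)-5 = -17; p=2
item=1: not >4, res = (-17)-1 = -18; p=3
item=0: not >4, res = (-18)-0 = -18; p=3
item=7: >4, res = (-18)-7 = -25; p=4
res-p = (-25)-4 = -29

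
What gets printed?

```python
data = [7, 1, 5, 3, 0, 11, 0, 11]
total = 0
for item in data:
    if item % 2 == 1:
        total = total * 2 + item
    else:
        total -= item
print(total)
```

325

item=7: odd, total = 0*2+7 = 7
item=1: odd, total = 7*2+1 = 15
item=5: odd, total = 15*2+5 = 35
item=3: odd, total = 35*2+3 = 73
item=0: not odd, total = 73-0 = 73
item=11: odd, total = 73*2+11 = 157
item=0: not odd, total = 157-0 = 157
item=11: odd, total = 157*2+11 = 325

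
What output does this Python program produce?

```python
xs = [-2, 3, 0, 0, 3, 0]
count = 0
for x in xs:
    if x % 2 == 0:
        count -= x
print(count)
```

x=-2: even, count = 0-(-2) = 2
x=3: not even
x=0: even, count = 2-0 = 2
x=0: even, count = 2-0 = 2
x=3: not even
x=0: even, count = 2-0 = 2

2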